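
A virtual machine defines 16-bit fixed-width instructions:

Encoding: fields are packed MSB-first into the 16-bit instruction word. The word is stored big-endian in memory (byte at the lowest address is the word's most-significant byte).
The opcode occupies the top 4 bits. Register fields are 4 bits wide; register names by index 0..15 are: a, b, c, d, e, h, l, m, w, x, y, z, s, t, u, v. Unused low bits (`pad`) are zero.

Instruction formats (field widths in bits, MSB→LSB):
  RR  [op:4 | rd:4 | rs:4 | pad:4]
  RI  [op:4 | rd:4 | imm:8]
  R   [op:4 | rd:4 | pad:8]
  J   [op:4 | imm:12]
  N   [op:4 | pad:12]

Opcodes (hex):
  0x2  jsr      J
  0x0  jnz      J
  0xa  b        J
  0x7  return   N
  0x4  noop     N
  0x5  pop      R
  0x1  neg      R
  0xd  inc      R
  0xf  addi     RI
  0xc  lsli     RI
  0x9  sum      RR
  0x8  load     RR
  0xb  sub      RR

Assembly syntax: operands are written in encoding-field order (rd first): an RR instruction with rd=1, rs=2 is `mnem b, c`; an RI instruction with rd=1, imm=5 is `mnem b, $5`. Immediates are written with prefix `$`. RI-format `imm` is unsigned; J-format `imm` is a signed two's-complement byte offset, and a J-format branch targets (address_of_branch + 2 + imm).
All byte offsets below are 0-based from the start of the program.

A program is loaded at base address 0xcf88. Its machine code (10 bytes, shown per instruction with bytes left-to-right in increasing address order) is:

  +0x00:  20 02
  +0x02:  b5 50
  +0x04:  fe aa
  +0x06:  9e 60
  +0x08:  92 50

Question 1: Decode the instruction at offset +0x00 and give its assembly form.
off 0x00: read 20 02 as big → 0x2002
  op=0x2002>>12=0x2 ⇒ jsr (J)
  imm: (w>>0)&0xfff=0x2 → $2

jsr $2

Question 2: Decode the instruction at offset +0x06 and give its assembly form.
+0x06: 9e 60 ⇒ word 0x9e60 (big)
  opcode bits[15:12]=0x9: sum/RR
  [11:8] rd=14 = u
  [7:4] rs=6 = l

sum u, l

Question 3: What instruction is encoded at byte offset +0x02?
sub h, h

off 0x02: read b5 50 as big → 0xb550
  op=0xb550>>12=0xb ⇒ sub (RR)
  rd@[11:8]=0x5 ⇒ h
  rs@[7:4]=0x5 ⇒ h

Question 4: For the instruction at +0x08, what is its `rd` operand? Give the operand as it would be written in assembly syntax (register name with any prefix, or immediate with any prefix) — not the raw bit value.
c

+0x08: 92 50 ⇒ word 0x9250 (big)
  opcode bits[15:12]=0x9: sum/RR
  rd: (w>>8)&0xf=0x2 → c
  rs: (w>>4)&0xf=0x5 → h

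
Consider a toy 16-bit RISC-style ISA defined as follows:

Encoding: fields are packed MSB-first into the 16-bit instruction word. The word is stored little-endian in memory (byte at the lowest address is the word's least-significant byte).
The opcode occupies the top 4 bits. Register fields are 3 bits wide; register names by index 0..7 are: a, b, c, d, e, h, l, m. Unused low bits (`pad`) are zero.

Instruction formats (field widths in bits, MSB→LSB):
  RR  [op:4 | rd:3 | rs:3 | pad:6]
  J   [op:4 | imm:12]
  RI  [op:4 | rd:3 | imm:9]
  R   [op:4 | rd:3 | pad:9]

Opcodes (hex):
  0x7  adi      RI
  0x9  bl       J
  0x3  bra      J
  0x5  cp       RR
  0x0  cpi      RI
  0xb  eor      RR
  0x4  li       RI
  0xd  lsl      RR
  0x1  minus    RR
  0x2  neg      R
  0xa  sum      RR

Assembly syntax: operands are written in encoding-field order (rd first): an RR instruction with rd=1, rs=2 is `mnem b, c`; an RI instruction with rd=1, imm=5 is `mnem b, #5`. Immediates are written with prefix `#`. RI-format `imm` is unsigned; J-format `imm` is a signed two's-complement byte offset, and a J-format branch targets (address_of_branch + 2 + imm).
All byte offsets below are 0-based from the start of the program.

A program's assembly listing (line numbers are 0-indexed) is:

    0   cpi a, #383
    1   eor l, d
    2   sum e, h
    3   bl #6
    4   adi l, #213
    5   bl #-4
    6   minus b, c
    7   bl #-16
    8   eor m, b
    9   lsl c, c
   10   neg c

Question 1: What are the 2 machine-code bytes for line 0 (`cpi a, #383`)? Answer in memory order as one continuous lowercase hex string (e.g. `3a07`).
line 0 (cpi): pack op=0x0:4|rd=0:3|imm=383:9 = 0x017f; little→ 7f 01

7f01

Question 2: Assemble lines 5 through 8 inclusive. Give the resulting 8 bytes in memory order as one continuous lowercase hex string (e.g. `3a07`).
fc9f8012f09f40be

5. bl fields op=0x9:4|imm=-4:12 → word 9ffch → fc 9f
6. minus fields op=0x1:4|rd=1:3|rs=2:3|pad=0:6 → word 1280h → 80 12
7. bl fields op=0x9:4|imm=-16:12 → word 9ff0h → f0 9f
8. eor fields op=0xb:4|rd=7:3|rs=1:3|pad=0:6 → word be40h → 40 be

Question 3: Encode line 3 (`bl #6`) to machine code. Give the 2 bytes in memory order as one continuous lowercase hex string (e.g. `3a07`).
0690

line 3 (bl): pack op=0x9:4|imm=6:12 = 0x9006; little→ 06 90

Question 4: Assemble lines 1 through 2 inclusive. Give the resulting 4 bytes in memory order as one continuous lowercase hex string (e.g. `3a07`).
c0bc40a9

line 1 (eor): pack op=0xb:4|rd=6:3|rs=3:3|pad=0:6 = 0xbcc0; little→ c0 bc
line 2 (sum): pack op=0xa:4|rd=4:3|rs=5:3|pad=0:6 = 0xa940; little→ 40 a9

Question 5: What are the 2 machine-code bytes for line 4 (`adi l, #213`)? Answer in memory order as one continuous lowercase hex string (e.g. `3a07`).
4. adi fields op=0x7:4|rd=6:3|imm=213:9 → word 7cd5h → d5 7c

d57c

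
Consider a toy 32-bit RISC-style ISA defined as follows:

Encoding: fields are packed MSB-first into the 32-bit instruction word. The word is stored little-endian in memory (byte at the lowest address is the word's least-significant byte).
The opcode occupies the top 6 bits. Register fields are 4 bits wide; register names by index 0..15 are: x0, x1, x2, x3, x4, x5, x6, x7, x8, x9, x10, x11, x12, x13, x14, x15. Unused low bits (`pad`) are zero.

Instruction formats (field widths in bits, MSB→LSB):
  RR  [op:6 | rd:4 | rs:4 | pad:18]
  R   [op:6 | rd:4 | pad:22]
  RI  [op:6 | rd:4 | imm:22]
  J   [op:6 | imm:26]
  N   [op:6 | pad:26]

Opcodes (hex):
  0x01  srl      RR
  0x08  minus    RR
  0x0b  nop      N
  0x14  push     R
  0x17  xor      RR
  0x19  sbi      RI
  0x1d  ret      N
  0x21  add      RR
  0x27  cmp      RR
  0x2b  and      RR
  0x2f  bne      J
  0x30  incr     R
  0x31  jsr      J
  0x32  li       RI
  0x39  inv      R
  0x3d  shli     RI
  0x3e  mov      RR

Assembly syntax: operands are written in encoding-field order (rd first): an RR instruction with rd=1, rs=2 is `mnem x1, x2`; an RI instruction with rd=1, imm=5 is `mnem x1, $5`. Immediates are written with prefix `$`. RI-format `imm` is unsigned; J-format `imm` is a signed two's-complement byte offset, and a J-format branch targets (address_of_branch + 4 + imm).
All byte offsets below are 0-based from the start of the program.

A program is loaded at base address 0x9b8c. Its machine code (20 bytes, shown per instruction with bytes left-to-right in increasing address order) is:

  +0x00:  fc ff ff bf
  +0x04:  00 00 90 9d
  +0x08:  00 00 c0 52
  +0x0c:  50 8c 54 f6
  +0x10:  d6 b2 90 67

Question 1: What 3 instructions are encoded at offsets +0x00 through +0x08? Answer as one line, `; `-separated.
bne $-4; cmp x6, x4; push x11

off 0x00: read fc ff ff bf as little → 0xbffffffc
  top 6b → 0x2f → bne [J]
  imm@[25:0]=0x3fffffc (s26→-4) ⇒ $-4
off 0x04: read 00 00 90 9d as little → 0x9d900000
  top 6b → 0x27 → cmp [RR]
  rd@[25:22]=0x6 ⇒ x6
  rs@[21:18]=0x4 ⇒ x4
off 0x08: read 00 00 c0 52 as little → 0x52c00000
  top 6b → 0x14 → push [R]
  rd@[25:22]=0xb ⇒ x11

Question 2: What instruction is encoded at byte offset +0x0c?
off 0x0c: read 50 8c 54 f6 as little → 0xf6548c50
  op=0xf6548c50>>26=0x3d ⇒ shli (RI)
  rd@[25:22]=0x9 ⇒ x9
  imm@[21:0]=0x148c50 ⇒ $1346640

shli x9, $1346640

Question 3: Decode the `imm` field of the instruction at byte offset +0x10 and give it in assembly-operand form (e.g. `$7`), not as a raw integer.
$1094358

off 0x10: read d6 b2 90 67 as little → 0x6790b2d6
  op=0x6790b2d6>>26=0x19 ⇒ sbi (RI)
  rd@[25:22]=0xe ⇒ x14
  imm@[21:0]=0x10b2d6 ⇒ $1094358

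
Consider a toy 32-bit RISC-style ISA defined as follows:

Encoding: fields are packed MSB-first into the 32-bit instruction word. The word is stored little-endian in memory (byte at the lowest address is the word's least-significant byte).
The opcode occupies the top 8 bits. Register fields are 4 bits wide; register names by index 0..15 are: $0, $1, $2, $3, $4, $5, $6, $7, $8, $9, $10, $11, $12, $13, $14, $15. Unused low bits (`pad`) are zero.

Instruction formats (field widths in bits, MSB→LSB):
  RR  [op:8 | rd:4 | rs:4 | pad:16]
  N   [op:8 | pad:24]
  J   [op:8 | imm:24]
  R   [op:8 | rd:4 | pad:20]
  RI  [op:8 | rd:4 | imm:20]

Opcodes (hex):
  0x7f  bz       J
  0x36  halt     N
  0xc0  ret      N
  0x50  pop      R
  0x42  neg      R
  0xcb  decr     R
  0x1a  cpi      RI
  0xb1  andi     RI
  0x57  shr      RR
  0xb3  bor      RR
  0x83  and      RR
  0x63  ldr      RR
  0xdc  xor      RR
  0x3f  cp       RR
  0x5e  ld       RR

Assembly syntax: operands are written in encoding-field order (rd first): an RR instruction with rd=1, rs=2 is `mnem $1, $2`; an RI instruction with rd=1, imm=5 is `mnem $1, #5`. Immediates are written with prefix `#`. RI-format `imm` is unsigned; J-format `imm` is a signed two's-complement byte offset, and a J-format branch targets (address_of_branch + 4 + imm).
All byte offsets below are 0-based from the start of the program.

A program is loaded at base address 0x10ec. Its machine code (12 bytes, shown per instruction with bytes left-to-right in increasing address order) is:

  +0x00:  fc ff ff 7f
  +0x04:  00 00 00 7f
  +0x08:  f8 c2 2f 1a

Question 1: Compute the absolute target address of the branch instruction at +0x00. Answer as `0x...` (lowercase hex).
[00] fc ff ff 7f → 0x7ffffffc
  opcode bits[31:24]=0x7f: bz/J
  [23:0] imm=16777212 (s24→-4) = #-4
  target = base 0x10ec + off 0x00 + 4 + imm -4 = 0x10ec

0x10ec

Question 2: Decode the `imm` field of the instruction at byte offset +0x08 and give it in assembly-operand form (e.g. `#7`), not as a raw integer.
#1032952

+0x08: f8 c2 2f 1a ⇒ word 0x1a2fc2f8 (little)
  top 8b → 0x1a → cpi [RI]
  rd: (w>>20)&0xf=0x2 → $2
  imm: (w>>0)&0xfffff=0xfc2f8 → #1032952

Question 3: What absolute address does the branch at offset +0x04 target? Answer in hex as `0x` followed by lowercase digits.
@+04  little-endian(00 00 00 7f) = 0x7f000000
  opcode bits[31:24]=0x7f: bz/J
  imm: (w>>0)&0xffffff=0x0 → #0
  target = base 0x10ec + off 0x04 + 4 + imm 0 = 0x10f4

0x10f4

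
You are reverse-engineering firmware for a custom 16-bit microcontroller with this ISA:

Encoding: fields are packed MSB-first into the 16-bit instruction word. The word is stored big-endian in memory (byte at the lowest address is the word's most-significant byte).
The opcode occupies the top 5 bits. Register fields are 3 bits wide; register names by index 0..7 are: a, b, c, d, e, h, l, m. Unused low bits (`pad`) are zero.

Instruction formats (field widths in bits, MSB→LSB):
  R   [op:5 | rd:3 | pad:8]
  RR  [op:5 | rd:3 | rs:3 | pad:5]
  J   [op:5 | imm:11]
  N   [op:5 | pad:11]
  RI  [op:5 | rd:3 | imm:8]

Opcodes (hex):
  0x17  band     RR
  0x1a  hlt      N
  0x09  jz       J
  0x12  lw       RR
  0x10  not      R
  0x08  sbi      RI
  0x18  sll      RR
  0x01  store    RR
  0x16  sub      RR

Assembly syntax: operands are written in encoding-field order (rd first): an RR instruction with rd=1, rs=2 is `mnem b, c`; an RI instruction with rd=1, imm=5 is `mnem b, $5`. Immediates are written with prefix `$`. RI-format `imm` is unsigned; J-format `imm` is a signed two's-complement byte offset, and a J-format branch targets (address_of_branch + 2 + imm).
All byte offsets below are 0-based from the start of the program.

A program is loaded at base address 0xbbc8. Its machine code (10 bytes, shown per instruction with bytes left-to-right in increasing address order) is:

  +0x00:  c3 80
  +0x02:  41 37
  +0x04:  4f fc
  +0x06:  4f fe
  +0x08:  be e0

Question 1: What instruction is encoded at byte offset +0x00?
[00] c3 80 → 0xc380
  top 5b → 0x18 → sll [RR]
  rd: (w>>8)&0x7=0x3 → d
  rs: (w>>5)&0x7=0x4 → e

sll d, e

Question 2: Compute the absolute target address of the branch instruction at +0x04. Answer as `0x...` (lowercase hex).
+0x04: 4f fc ⇒ word 0x4ffc (big)
  op=0x4ffc>>11=0x9 ⇒ jz (J)
  imm@[10:0]=0x7fc (s11→-4) ⇒ $-4
  target = base 0xbbc8 + off 0x04 + 2 + imm -4 = 0xbbca

0xbbca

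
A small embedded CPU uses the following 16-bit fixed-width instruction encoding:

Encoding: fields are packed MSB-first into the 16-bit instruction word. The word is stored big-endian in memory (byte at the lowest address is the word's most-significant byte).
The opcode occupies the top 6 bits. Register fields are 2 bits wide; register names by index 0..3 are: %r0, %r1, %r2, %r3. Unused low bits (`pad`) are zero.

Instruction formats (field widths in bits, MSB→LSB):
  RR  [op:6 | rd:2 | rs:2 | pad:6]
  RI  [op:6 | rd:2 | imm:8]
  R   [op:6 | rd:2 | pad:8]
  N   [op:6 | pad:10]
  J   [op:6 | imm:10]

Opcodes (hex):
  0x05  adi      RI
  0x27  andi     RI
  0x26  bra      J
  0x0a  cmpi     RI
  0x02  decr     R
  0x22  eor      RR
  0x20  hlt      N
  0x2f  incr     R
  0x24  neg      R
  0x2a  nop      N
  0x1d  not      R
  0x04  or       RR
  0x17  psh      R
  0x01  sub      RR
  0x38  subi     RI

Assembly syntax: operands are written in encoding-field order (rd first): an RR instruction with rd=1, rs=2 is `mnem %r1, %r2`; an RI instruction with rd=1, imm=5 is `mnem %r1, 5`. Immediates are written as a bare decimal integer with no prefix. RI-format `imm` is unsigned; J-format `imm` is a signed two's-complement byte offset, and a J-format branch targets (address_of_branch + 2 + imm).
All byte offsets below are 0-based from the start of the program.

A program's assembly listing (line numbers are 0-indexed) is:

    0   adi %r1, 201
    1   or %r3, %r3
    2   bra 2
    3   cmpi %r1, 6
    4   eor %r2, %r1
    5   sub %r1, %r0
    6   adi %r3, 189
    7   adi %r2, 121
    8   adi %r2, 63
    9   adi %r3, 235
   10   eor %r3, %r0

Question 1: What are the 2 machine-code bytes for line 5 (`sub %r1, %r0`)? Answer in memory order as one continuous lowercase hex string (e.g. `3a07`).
0500

L5: sub op=0x1:6|rd=1:2|rs=0:2|pad=0:6 ⇒ 0x0500 ⇒ big 05 00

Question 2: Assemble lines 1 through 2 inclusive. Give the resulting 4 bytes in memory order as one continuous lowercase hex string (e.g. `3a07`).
line 1 (or): pack op=0x4:6|rd=3:2|rs=3:2|pad=0:6 = 0x13c0; big→ 13 c0
line 2 (bra): pack op=0x26:6|imm=2:10 = 0x9802; big→ 98 02

13c09802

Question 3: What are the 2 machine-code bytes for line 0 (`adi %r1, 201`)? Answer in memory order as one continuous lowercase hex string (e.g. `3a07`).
0. adi fields op=0x5:6|rd=1:2|imm=201:8 → word 15c9h → 15 c9

15c9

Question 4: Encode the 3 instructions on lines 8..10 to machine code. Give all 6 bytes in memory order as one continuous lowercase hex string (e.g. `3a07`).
L8: adi op=0x5:6|rd=2:2|imm=63:8 ⇒ 0x163f ⇒ big 16 3f
L9: adi op=0x5:6|rd=3:2|imm=235:8 ⇒ 0x17eb ⇒ big 17 eb
L10: eor op=0x22:6|rd=3:2|rs=0:2|pad=0:6 ⇒ 0x8b00 ⇒ big 8b 00

163f17eb8b00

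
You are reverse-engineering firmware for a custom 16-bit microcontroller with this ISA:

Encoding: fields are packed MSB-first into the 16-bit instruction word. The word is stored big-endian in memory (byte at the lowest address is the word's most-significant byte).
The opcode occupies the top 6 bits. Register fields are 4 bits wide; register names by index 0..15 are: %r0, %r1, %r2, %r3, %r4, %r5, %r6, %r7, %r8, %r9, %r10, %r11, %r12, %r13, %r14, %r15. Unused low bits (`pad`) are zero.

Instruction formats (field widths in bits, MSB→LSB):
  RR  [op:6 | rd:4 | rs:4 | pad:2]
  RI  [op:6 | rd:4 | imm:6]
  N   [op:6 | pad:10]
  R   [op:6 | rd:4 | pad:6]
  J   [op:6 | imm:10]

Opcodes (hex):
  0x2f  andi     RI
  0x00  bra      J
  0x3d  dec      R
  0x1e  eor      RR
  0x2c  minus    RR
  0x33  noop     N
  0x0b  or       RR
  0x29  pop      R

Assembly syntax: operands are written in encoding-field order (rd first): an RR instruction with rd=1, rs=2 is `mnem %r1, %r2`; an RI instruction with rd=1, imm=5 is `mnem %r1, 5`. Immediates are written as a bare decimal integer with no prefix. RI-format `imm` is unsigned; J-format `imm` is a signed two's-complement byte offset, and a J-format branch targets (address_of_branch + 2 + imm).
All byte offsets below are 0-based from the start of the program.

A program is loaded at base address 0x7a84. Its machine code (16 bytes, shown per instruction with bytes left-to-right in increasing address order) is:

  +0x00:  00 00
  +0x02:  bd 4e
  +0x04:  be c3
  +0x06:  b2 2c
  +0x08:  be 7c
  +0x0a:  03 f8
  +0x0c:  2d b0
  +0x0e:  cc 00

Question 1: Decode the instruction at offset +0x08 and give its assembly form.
off 0x08: read be 7c as big → 0xbe7c
  op=0xbe7c>>10=0x2f ⇒ andi (RI)
  [9:6] rd=9 = %r9
  [5:0] imm=60 = 60

andi %r9, 60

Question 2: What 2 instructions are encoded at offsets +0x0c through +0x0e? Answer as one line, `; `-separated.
or %r6, %r12; noop

@+0c  big-endian(2d b0) = 0x2db0
  opcode bits[15:10]=0xb: or/RR
  rd: (w>>6)&0xf=0x6 → %r6
  rs: (w>>2)&0xf=0xc → %r12
@+0e  big-endian(cc 00) = 0xcc00
  opcode bits[15:10]=0x33: noop/N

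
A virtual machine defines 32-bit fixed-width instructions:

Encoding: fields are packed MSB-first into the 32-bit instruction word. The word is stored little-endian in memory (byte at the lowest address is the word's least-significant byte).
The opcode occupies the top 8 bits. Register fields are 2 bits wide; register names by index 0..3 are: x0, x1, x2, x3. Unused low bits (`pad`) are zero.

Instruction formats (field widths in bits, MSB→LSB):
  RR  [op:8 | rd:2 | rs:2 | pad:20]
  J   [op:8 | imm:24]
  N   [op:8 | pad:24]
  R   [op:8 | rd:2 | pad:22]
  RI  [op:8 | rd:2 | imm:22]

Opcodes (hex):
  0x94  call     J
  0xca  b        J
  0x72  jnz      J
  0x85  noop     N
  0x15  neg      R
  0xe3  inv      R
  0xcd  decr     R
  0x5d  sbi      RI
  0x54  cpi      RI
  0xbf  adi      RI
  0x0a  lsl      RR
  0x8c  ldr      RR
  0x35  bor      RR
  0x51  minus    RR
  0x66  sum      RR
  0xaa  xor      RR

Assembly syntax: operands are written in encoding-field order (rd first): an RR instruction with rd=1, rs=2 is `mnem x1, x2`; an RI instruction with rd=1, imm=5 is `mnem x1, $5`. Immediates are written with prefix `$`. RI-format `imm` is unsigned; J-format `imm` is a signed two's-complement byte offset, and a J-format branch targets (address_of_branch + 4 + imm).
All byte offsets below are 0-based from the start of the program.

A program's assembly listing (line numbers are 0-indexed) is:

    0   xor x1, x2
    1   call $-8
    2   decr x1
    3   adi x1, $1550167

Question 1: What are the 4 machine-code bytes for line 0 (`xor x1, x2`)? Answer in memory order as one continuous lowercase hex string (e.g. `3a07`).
000060aa

line 0 (xor): pack op=0xaa:8|rd=1:2|rs=2:2|pad=0:20 = 0xaa600000; little→ 00 00 60 aa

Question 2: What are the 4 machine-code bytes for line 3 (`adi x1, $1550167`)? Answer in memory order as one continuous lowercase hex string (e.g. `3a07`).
57a757bf

3. adi fields op=0xbf:8|rd=1:2|imm=1550167:22 → word bf57a757h → 57 a7 57 bf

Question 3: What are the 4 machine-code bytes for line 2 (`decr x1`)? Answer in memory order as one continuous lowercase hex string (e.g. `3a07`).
000040cd

line 2 (decr): pack op=0xcd:8|rd=1:2|pad=0:22 = 0xcd400000; little→ 00 00 40 cd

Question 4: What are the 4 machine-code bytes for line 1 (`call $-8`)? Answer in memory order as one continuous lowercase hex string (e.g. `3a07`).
f8ffff94

1. call fields op=0x94:8|imm=-8:24 → word 94fffff8h → f8 ff ff 94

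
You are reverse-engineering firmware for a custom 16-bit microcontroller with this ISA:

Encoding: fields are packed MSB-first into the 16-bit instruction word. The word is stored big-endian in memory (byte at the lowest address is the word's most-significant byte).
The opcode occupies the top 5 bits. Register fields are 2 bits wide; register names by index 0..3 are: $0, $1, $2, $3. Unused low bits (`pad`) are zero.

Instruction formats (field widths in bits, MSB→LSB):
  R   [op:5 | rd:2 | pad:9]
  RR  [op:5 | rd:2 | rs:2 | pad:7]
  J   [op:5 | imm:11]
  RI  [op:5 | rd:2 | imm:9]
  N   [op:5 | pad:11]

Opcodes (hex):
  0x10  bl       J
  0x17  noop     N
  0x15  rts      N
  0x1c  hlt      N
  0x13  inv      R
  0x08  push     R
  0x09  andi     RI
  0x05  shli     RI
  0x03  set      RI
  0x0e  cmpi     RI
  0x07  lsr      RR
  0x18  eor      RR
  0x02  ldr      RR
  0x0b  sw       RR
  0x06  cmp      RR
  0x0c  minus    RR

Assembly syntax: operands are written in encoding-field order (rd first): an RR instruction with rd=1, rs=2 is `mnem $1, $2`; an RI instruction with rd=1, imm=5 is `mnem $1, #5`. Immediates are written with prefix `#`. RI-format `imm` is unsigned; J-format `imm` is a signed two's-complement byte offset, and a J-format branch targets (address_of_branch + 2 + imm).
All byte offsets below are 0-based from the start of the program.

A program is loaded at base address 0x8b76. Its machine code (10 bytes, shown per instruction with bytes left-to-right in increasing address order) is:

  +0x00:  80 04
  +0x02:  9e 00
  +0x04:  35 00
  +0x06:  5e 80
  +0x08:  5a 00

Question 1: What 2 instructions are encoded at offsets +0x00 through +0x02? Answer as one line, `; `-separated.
off 0x00: read 80 04 as big → 0x8004
  op=0x8004>>11=0x10 ⇒ bl (J)
  [10:0] imm=4 = #4
off 0x02: read 9e 00 as big → 0x9e00
  op=0x9e00>>11=0x13 ⇒ inv (R)
  [10:9] rd=3 = $3

bl #4; inv $3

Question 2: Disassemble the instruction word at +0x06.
+0x06: 5e 80 ⇒ word 0x5e80 (big)
  op=0x5e80>>11=0xb ⇒ sw (RR)
  [10:9] rd=3 = $3
  [8:7] rs=1 = $1

sw $3, $1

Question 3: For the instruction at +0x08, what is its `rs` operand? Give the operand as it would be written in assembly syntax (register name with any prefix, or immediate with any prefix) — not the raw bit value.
off 0x08: read 5a 00 as big → 0x5a00
  op=0x5a00>>11=0xb ⇒ sw (RR)
  rd: (w>>9)&0x3=0x1 → $1
  rs: (w>>7)&0x3=0x0 → $0

$0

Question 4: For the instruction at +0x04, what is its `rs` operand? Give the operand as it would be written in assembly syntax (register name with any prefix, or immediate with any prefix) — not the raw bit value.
@+04  big-endian(35 00) = 0x3500
  opcode bits[15:11]=0x6: cmp/RR
  rd: (w>>9)&0x3=0x2 → $2
  rs: (w>>7)&0x3=0x2 → $2

$2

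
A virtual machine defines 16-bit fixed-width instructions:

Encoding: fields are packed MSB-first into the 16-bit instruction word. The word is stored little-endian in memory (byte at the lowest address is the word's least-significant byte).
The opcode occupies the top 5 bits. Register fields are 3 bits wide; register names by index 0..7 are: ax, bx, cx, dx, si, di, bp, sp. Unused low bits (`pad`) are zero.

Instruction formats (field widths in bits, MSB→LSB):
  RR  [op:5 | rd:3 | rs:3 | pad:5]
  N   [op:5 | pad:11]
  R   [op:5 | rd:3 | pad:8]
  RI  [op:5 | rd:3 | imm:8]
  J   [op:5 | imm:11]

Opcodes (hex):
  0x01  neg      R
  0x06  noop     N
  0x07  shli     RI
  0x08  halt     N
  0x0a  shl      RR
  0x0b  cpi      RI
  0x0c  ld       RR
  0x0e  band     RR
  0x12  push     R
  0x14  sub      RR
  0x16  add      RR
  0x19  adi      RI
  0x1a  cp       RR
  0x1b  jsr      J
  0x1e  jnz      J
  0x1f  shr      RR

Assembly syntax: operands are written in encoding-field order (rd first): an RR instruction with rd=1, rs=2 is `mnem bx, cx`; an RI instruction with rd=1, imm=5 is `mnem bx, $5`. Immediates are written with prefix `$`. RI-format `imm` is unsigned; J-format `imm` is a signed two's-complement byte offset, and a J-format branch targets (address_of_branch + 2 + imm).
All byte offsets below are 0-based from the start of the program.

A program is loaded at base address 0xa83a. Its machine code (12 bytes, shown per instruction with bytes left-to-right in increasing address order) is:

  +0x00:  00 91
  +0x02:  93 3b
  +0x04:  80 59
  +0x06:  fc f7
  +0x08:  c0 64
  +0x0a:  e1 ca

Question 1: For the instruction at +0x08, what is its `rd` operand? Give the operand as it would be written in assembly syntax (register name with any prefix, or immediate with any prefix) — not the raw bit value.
@+08  little-endian(c0 64) = 0x64c0
  op=0x64c0>>11=0xc ⇒ ld (RR)
  rd@[10:8]=0x4 ⇒ si
  rs@[7:5]=0x6 ⇒ bp

si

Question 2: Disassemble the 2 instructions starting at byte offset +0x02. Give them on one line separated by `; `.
shli dx, $147; cpi bx, $128

+0x02: 93 3b ⇒ word 0x3b93 (little)
  op=0x3b93>>11=0x7 ⇒ shli (RI)
  [10:8] rd=3 = dx
  [7:0] imm=147 = $147
+0x04: 80 59 ⇒ word 0x5980 (little)
  op=0x5980>>11=0xb ⇒ cpi (RI)
  [10:8] rd=1 = bx
  [7:0] imm=128 = $128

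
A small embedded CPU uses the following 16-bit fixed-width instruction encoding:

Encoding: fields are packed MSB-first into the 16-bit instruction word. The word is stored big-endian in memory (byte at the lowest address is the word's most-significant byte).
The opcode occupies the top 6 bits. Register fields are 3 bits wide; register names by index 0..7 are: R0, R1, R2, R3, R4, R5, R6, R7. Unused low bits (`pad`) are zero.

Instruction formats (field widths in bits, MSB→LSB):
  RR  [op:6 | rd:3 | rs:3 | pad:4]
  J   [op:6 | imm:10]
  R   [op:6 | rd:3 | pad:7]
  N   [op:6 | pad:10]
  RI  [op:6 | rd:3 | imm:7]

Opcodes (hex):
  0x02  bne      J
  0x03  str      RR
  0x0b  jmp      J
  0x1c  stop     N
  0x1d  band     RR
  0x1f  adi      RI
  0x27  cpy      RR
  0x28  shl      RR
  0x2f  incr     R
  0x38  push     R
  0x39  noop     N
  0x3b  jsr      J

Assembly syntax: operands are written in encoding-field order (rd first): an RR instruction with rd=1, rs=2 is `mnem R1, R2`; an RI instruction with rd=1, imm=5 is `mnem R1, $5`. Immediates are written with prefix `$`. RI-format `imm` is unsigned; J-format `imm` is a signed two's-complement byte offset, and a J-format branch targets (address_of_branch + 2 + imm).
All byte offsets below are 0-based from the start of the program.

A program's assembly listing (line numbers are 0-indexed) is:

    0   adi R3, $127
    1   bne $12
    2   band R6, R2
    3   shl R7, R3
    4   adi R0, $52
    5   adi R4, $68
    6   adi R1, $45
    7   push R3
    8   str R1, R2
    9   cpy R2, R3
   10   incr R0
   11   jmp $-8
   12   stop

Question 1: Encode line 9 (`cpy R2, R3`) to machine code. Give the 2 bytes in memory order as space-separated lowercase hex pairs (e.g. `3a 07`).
9. cpy fields op=0x27:6|rd=2:3|rs=3:3|pad=0:4 → word 9d30h → 9d 30

9d 30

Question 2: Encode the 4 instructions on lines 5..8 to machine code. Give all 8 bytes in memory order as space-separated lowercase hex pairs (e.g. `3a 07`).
7e 44 7c ad e1 80 0c a0

L5: adi op=0x1f:6|rd=4:3|imm=68:7 ⇒ 0x7e44 ⇒ big 7e 44
L6: adi op=0x1f:6|rd=1:3|imm=45:7 ⇒ 0x7cad ⇒ big 7c ad
L7: push op=0x38:6|rd=3:3|pad=0:7 ⇒ 0xe180 ⇒ big e1 80
L8: str op=0x3:6|rd=1:3|rs=2:3|pad=0:4 ⇒ 0x0ca0 ⇒ big 0c a0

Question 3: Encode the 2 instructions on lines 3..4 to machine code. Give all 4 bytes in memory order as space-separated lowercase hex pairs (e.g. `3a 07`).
3. shl fields op=0x28:6|rd=7:3|rs=3:3|pad=0:4 → word a3b0h → a3 b0
4. adi fields op=0x1f:6|rd=0:3|imm=52:7 → word 7c34h → 7c 34

a3 b0 7c 34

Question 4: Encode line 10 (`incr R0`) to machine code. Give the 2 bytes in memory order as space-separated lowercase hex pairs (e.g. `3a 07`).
L10: incr op=0x2f:6|rd=0:3|pad=0:7 ⇒ 0xbc00 ⇒ big bc 00

bc 00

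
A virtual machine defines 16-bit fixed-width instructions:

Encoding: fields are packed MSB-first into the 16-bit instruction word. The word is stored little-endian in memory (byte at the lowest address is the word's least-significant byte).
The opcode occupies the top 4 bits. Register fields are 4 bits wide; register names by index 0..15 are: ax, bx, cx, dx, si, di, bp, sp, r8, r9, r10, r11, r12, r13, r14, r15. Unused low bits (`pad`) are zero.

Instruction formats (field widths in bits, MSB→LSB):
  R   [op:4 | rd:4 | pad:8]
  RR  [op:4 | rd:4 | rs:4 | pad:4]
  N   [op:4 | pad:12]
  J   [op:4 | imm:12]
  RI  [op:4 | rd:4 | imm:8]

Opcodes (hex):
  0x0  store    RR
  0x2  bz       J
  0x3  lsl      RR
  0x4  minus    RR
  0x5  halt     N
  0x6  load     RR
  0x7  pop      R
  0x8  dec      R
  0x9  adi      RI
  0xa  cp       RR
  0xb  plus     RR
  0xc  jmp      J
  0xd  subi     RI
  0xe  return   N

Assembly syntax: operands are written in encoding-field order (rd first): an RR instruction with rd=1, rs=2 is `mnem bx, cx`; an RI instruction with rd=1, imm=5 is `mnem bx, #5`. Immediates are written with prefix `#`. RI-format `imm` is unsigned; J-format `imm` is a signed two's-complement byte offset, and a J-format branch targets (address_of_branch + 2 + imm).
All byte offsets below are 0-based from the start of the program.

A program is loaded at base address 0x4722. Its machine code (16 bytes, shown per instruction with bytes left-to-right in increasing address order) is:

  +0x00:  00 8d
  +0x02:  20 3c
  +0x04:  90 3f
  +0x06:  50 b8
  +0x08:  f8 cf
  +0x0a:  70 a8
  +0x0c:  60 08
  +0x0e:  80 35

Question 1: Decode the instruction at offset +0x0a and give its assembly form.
[0a] 70 a8 → 0xa870
  top 4b → 0xa → cp [RR]
  rd: (w>>8)&0xf=0x8 → r8
  rs: (w>>4)&0xf=0x7 → sp

cp r8, sp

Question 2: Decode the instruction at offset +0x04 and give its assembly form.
off 0x04: read 90 3f as little → 0x3f90
  op=0x3f90>>12=0x3 ⇒ lsl (RR)
  rd@[11:8]=0xf ⇒ r15
  rs@[7:4]=0x9 ⇒ r9

lsl r15, r9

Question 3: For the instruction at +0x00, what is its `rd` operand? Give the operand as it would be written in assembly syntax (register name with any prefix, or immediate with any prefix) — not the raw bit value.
@+00  little-endian(00 8d) = 0x8d00
  opcode bits[15:12]=0x8: dec/R
  [11:8] rd=13 = r13

r13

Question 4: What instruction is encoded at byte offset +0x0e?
@+0e  little-endian(80 35) = 0x3580
  op=0x3580>>12=0x3 ⇒ lsl (RR)
  rd: (w>>8)&0xf=0x5 → di
  rs: (w>>4)&0xf=0x8 → r8

lsl di, r8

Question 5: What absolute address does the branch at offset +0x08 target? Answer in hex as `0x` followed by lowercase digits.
off 0x08: read f8 cf as little → 0xcff8
  op=0xcff8>>12=0xc ⇒ jmp (J)
  imm@[11:0]=0xff8 (s12→-8) ⇒ #-8
  target = base 0x4722 + off 0x08 + 2 + imm -8 = 0x4724

0x4724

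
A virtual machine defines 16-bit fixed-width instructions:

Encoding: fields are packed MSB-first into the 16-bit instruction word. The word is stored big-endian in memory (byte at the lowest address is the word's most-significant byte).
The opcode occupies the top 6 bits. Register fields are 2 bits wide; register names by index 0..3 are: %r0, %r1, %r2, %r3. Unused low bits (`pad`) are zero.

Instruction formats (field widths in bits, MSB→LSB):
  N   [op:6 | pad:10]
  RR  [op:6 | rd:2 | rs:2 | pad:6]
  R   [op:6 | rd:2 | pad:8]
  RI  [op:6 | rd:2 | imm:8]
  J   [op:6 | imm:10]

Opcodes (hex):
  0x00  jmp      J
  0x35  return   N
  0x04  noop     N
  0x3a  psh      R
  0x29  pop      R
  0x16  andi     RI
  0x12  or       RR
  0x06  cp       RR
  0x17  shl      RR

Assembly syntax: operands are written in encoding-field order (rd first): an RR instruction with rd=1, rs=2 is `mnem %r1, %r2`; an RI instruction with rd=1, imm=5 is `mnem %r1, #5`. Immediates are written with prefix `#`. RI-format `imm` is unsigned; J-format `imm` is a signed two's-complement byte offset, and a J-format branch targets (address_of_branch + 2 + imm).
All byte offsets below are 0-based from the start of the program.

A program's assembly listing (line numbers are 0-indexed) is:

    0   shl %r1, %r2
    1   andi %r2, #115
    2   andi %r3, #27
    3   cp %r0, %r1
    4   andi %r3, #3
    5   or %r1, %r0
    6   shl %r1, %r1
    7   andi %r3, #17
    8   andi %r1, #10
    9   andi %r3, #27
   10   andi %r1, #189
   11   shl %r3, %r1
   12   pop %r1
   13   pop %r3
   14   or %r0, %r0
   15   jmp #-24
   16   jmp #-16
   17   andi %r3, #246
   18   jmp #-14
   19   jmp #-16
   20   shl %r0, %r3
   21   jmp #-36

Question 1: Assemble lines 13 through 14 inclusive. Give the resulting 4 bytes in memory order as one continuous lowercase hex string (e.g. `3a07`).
a7004800

line 13 (pop): pack op=0x29:6|rd=3:2|pad=0:8 = 0xa700; big→ a7 00
line 14 (or): pack op=0x12:6|rd=0:2|rs=0:2|pad=0:6 = 0x4800; big→ 48 00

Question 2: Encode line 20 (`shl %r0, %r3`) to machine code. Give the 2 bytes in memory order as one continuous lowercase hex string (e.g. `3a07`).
L20: shl op=0x17:6|rd=0:2|rs=3:2|pad=0:6 ⇒ 0x5cc0 ⇒ big 5c c0

5cc0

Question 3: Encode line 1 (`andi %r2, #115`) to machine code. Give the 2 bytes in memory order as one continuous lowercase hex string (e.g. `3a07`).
5a73

line 1 (andi): pack op=0x16:6|rd=2:2|imm=115:8 = 0x5a73; big→ 5a 73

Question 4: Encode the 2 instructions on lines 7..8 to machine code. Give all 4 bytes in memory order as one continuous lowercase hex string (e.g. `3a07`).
L7: andi op=0x16:6|rd=3:2|imm=17:8 ⇒ 0x5b11 ⇒ big 5b 11
L8: andi op=0x16:6|rd=1:2|imm=10:8 ⇒ 0x590a ⇒ big 59 0a

5b11590a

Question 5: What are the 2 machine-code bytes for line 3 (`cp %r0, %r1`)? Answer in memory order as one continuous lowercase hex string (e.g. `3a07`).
L3: cp op=0x6:6|rd=0:2|rs=1:2|pad=0:6 ⇒ 0x1840 ⇒ big 18 40

1840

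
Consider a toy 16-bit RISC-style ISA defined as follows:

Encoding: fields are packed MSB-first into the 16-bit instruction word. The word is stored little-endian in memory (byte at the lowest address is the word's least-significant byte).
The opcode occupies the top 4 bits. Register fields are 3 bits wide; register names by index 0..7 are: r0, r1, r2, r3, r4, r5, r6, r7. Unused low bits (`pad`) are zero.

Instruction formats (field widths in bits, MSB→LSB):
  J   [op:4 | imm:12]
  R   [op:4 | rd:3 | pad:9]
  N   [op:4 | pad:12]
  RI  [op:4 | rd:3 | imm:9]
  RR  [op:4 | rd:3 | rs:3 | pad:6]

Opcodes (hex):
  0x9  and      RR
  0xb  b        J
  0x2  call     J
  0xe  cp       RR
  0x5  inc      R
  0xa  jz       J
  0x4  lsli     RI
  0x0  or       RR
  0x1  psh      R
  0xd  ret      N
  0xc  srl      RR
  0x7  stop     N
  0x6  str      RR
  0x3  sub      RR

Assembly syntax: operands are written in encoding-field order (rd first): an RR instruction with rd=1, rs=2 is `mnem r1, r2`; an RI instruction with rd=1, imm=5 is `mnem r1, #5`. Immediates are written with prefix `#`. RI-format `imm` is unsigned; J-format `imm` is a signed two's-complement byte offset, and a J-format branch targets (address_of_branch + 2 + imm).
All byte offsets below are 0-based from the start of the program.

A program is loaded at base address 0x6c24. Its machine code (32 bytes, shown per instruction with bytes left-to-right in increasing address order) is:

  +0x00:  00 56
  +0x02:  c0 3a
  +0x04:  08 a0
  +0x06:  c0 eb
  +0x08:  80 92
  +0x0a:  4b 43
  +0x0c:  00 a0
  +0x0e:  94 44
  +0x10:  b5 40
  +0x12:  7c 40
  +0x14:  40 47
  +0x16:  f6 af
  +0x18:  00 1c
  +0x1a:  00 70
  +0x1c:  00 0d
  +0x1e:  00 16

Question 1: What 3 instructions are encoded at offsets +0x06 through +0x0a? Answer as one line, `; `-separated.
cp r5, r7; and r1, r2; lsli r1, #331

+0x06: c0 eb ⇒ word 0xebc0 (little)
  op=0xebc0>>12=0xe ⇒ cp (RR)
  rd: (w>>9)&0x7=0x5 → r5
  rs: (w>>6)&0x7=0x7 → r7
+0x08: 80 92 ⇒ word 0x9280 (little)
  op=0x9280>>12=0x9 ⇒ and (RR)
  rd: (w>>9)&0x7=0x1 → r1
  rs: (w>>6)&0x7=0x2 → r2
+0x0a: 4b 43 ⇒ word 0x434b (little)
  op=0x434b>>12=0x4 ⇒ lsli (RI)
  rd: (w>>9)&0x7=0x1 → r1
  imm: (w>>0)&0x1ff=0x14b → #331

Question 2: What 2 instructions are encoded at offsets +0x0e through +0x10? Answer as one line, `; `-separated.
lsli r2, #148; lsli r0, #181

off 0x0e: read 94 44 as little → 0x4494
  opcode bits[15:12]=0x4: lsli/RI
  rd@[11:9]=0x2 ⇒ r2
  imm@[8:0]=0x94 ⇒ #148
off 0x10: read b5 40 as little → 0x40b5
  opcode bits[15:12]=0x4: lsli/RI
  rd@[11:9]=0x0 ⇒ r0
  imm@[8:0]=0xb5 ⇒ #181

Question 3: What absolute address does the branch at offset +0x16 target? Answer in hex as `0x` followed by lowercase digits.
+0x16: f6 af ⇒ word 0xaff6 (little)
  top 4b → 0xa → jz [J]
  imm@[11:0]=0xff6 (s12→-10) ⇒ #-10
  target = base 0x6c24 + off 0x16 + 2 + imm -10 = 0x6c32

0x6c32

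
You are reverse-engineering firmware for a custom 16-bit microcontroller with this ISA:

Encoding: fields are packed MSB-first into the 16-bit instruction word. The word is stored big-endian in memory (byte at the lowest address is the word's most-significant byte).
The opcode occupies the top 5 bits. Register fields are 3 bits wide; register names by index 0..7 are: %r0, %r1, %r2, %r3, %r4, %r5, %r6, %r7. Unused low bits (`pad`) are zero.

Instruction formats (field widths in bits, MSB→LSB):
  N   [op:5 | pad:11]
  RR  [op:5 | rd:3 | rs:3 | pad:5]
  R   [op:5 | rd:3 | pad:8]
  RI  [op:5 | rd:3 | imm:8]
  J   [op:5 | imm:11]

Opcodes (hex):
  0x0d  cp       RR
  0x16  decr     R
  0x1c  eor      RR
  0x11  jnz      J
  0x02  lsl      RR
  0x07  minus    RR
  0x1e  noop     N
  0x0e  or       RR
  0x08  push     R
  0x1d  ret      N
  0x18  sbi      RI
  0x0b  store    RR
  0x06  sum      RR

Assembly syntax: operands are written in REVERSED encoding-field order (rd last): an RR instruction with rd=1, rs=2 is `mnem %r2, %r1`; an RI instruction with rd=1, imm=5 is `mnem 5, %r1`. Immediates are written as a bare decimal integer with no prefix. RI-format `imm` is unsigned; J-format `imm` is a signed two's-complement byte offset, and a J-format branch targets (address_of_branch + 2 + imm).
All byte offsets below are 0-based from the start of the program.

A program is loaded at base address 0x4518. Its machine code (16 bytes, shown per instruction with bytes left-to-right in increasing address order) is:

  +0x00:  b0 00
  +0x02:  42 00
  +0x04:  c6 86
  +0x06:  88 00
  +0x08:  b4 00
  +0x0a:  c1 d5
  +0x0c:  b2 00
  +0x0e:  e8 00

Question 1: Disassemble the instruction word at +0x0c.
+0x0c: b2 00 ⇒ word 0xb200 (big)
  op=0xb200>>11=0x16 ⇒ decr (R)
  rd@[10:8]=0x2 ⇒ %r2

decr %r2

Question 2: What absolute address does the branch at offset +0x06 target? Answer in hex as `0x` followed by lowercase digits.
0x4520

@+06  big-endian(88 00) = 0x8800
  top 5b → 0x11 → jnz [J]
  imm: (w>>0)&0x7ff=0x0 → 0
  target = base 0x4518 + off 0x06 + 2 + imm 0 = 0x4520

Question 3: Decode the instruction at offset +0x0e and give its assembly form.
off 0x0e: read e8 00 as big → 0xe800
  top 5b → 0x1d → ret [N]

ret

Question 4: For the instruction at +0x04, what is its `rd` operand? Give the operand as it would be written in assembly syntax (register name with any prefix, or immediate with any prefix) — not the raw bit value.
%r6

off 0x04: read c6 86 as big → 0xc686
  op=0xc686>>11=0x18 ⇒ sbi (RI)
  rd: (w>>8)&0x7=0x6 → %r6
  imm: (w>>0)&0xff=0x86 → 134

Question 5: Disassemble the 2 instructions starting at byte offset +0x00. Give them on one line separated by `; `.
decr %r0; push %r2

[00] b0 00 → 0xb000
  top 5b → 0x16 → decr [R]
  [10:8] rd=0 = %r0
[02] 42 00 → 0x4200
  top 5b → 0x8 → push [R]
  [10:8] rd=2 = %r2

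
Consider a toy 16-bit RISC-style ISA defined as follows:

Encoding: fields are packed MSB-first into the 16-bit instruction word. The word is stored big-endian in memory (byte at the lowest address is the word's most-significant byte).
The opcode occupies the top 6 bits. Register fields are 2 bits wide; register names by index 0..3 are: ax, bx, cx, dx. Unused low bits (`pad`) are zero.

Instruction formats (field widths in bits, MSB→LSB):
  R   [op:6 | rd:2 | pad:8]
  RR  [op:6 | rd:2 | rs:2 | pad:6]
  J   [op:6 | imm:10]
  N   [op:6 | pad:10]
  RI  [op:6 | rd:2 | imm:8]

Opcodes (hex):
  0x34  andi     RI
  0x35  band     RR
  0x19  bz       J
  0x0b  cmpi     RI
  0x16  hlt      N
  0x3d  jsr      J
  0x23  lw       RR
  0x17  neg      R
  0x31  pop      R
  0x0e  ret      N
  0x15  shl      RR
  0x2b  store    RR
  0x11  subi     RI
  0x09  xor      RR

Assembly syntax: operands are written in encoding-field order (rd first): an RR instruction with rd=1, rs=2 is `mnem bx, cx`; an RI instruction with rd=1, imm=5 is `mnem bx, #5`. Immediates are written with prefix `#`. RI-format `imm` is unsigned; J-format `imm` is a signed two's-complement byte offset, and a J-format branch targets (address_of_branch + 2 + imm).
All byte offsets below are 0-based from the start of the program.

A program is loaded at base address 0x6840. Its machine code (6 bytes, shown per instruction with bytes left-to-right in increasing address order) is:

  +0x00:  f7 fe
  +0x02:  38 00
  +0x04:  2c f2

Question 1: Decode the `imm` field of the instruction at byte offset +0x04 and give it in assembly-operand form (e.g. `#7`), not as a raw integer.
+0x04: 2c f2 ⇒ word 0x2cf2 (big)
  top 6b → 0xb → cmpi [RI]
  rd@[9:8]=0x0 ⇒ ax
  imm@[7:0]=0xf2 ⇒ #242

#242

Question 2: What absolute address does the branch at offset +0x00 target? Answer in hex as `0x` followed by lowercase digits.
[00] f7 fe → 0xf7fe
  op=0xf7fe>>10=0x3d ⇒ jsr (J)
  imm@[9:0]=0x3fe (s10→-2) ⇒ #-2
  target = base 0x6840 + off 0x00 + 2 + imm -2 = 0x6840

0x6840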